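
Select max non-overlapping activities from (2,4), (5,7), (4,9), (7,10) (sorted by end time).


Greedy: pick earliest-ending, then skip overlaps.
Selected (3 activities): [(2, 4), (5, 7), (7, 10)]


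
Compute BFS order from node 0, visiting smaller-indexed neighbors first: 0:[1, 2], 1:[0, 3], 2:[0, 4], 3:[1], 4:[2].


BFS queue: start with [0]
Visit order: [0, 1, 2, 3, 4]


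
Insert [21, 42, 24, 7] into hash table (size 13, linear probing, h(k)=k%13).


Insertions: 21->slot 8; 42->slot 3; 24->slot 11; 7->slot 7
Table: [None, None, None, 42, None, None, None, 7, 21, None, None, 24, None]


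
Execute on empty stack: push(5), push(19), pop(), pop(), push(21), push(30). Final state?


push(5) -> [5]
push(19) -> [5, 19]
pop() returns 19 -> [5]
pop() returns 5 -> []
push(21) -> [21]
push(30) -> [21, 30]
Final stack (bottom to top): [21, 30]


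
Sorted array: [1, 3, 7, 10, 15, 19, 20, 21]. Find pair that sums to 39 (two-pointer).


Two pointers: lo=0, hi=7
Found pair: (19, 20) summing to 39


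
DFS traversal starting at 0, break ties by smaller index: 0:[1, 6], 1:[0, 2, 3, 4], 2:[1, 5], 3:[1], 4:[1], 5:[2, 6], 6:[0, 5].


DFS stack-based: start with [0]
Visit order: [0, 1, 2, 5, 6, 3, 4]


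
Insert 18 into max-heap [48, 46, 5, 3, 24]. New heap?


Append 18: [48, 46, 5, 3, 24, 18]
Bubble up: swap idx 5(18) with idx 2(5)
Result: [48, 46, 18, 3, 24, 5]


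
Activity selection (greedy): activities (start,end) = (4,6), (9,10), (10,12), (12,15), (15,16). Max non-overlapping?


Greedy: pick earliest-ending, then skip overlaps.
Selected (5 activities): [(4, 6), (9, 10), (10, 12), (12, 15), (15, 16)]


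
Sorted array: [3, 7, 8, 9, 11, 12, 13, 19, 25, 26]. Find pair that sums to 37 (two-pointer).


Two pointers: lo=0, hi=9
Found pair: (11, 26) summing to 37


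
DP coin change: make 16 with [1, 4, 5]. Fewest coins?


dp[0]=0; dp[i]=1+min(dp[i-c] for c in coins)
...dp[11]=3, dp[12]=3, dp[13]=3, dp[14]=3, dp[15]=3, dp[16]=4
Minimum coins for 16 = 4


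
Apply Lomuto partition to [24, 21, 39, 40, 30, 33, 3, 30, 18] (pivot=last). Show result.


Elements <= 18 go left of pivot.
Result: [3, 18, 39, 40, 30, 33, 24, 30, 21], pivot at index 1


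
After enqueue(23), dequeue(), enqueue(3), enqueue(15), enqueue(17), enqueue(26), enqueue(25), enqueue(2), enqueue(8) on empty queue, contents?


enqueue(23) -> [23]
dequeue() returns 23 -> []
enqueue(3) -> [3]
enqueue(15) -> [3, 15]
enqueue(17) -> [3, 15, 17]
enqueue(26) -> [3, 15, 17, 26]
enqueue(25) -> [3, 15, 17, 26, 25]
enqueue(2) -> [3, 15, 17, 26, 25, 2]
enqueue(8) -> [3, 15, 17, 26, 25, 2, 8]
Final queue (front to back): [3, 15, 17, 26, 25, 2, 8]


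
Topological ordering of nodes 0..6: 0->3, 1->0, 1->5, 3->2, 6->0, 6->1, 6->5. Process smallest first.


Kahn's algorithm, process smallest node first
Order: [4, 6, 1, 0, 3, 2, 5]


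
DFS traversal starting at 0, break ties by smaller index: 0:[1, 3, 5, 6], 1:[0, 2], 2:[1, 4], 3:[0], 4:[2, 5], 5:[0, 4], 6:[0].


DFS stack-based: start with [0]
Visit order: [0, 1, 2, 4, 5, 3, 6]


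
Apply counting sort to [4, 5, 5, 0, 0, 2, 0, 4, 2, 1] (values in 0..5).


Count array: [3, 1, 2, 0, 2, 2]
Reconstruct: [0, 0, 0, 1, 2, 2, 4, 4, 5, 5]


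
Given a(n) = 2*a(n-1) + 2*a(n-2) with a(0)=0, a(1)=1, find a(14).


Build bottom-up:
...a(12)=49920, a(13)=136384, a(14)=2*136384+2*49920=372608


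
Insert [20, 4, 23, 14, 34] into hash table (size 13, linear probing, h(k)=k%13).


Insertions: 20->slot 7; 4->slot 4; 23->slot 10; 14->slot 1; 34->slot 8
Table: [None, 14, None, None, 4, None, None, 20, 34, None, 23, None, None]


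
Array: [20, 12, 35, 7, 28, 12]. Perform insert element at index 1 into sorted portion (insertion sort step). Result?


After one pass: [12, 20, 35, 7, 28, 12]


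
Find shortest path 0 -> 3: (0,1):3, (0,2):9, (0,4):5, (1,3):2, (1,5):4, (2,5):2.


Dijkstra from 0:
Distances: {0: 0, 1: 3, 2: 9, 3: 5, 4: 5, 5: 7}
Shortest distance to 3 = 5, path = [0, 1, 3]


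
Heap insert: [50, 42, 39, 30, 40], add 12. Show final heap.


Append 12: [50, 42, 39, 30, 40, 12]
Bubble up: no swaps needed
Result: [50, 42, 39, 30, 40, 12]


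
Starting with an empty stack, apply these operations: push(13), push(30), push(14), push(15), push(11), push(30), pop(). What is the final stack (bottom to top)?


push(13) -> [13]
push(30) -> [13, 30]
push(14) -> [13, 30, 14]
push(15) -> [13, 30, 14, 15]
push(11) -> [13, 30, 14, 15, 11]
push(30) -> [13, 30, 14, 15, 11, 30]
pop() returns 30 -> [13, 30, 14, 15, 11]
Final stack (bottom to top): [13, 30, 14, 15, 11]


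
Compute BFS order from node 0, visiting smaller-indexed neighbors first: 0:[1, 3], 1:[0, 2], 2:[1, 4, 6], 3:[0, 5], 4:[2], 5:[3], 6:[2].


BFS queue: start with [0]
Visit order: [0, 1, 3, 2, 5, 4, 6]


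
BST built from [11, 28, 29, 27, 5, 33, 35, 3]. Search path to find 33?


BST root = 11
Search for 33: compare at each node
Path: [11, 28, 29, 33]


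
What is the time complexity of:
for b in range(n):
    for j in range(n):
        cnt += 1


Per nesting level: O(n) * O(n) = O(n^2)
Complexity: O(n^2)


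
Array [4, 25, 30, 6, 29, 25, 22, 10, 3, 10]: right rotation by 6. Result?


Right rotate by 6: [29, 25, 22, 10, 3, 10, 4, 25, 30, 6]


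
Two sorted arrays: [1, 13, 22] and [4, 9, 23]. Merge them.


Compare heads, take smaller each step.
Merged: [1, 4, 9, 13, 22, 23]


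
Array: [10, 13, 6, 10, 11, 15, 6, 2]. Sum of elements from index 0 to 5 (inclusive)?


Prefix sums: [0, 10, 23, 29, 39, 50, 65, 71, 73]
Sum[0..5] = prefix[6] - prefix[0] = 65 - 0 = 65


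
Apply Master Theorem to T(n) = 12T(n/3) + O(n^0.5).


a=12, b=3, c=0.5. log_3(12)=2.262 > c=0.5. Case 1: O(n^log_b(a)) = O(n^2.262)
Complexity: O(n^2.262)


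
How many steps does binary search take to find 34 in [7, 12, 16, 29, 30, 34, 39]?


Search for 34:
[0,6] mid=3 arr[3]=29
[4,6] mid=5 arr[5]=34
Total: 2 comparisons


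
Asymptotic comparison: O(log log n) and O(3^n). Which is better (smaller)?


double-logarithmic grows slower than exponential (base 3)
O(log log n) is asymptotically smaller; O(3^n) grows faster


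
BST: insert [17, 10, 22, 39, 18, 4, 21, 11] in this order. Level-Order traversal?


Root = 17; build tree by BST insertion.
Level-Order traversal: [17, 10, 22, 4, 11, 18, 39, 21]


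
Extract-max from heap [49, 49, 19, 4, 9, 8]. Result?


Max = 49
Replace root with last, heapify down
Resulting heap: [49, 9, 19, 4, 8]


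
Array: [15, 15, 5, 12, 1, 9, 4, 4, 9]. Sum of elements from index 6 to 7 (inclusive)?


Prefix sums: [0, 15, 30, 35, 47, 48, 57, 61, 65, 74]
Sum[6..7] = prefix[8] - prefix[6] = 65 - 57 = 8


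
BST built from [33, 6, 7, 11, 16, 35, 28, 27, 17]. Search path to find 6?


BST root = 33
Search for 6: compare at each node
Path: [33, 6]


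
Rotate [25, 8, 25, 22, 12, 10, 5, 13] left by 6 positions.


Left rotate by 6: [5, 13, 25, 8, 25, 22, 12, 10]


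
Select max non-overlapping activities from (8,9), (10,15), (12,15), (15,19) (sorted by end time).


Greedy: pick earliest-ending, then skip overlaps.
Selected (3 activities): [(8, 9), (10, 15), (15, 19)]


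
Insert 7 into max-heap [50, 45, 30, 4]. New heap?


Append 7: [50, 45, 30, 4, 7]
Bubble up: no swaps needed
Result: [50, 45, 30, 4, 7]


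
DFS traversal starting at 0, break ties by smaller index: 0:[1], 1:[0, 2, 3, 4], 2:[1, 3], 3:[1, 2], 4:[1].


DFS stack-based: start with [0]
Visit order: [0, 1, 2, 3, 4]


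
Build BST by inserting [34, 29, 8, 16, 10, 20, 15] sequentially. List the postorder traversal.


Root = 34; build tree by BST insertion.
Postorder traversal: [15, 10, 20, 16, 8, 29, 34]


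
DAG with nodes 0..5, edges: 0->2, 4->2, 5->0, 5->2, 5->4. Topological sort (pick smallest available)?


Kahn's algorithm, process smallest node first
Order: [1, 3, 5, 0, 4, 2]


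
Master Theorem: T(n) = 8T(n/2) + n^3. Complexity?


a=8, b=2, c=3. log_2(8)=3 = c=3. Case 2: O(n^c log n) = O(n^3 log n)
Complexity: O(n^3 log n)


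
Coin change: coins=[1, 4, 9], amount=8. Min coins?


dp[0]=0; dp[i]=1+min(dp[i-c] for c in coins)
...dp[3]=3, dp[4]=1, dp[5]=2, dp[6]=3, dp[7]=4, dp[8]=2
Minimum coins for 8 = 2


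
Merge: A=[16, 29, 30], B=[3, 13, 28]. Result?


Compare heads, take smaller each step.
Merged: [3, 13, 16, 28, 29, 30]


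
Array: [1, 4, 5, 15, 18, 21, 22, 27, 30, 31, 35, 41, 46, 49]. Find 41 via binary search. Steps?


Search for 41:
[0,13] mid=6 arr[6]=22
[7,13] mid=10 arr[10]=35
[11,13] mid=12 arr[12]=46
[11,11] mid=11 arr[11]=41
Total: 4 comparisons


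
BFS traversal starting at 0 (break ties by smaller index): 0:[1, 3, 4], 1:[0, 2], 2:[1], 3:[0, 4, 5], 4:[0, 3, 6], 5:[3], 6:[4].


BFS queue: start with [0]
Visit order: [0, 1, 3, 4, 2, 5, 6]


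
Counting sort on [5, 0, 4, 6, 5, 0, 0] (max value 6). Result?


Count array: [3, 0, 0, 0, 1, 2, 1]
Reconstruct: [0, 0, 0, 4, 5, 5, 6]


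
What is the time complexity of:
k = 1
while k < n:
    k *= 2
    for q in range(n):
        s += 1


Per nesting level: O(log n) * O(n) = O(n log n)
Complexity: O(n log n)


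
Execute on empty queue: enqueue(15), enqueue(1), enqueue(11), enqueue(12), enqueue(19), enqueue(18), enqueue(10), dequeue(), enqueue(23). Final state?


enqueue(15) -> [15]
enqueue(1) -> [15, 1]
enqueue(11) -> [15, 1, 11]
enqueue(12) -> [15, 1, 11, 12]
enqueue(19) -> [15, 1, 11, 12, 19]
enqueue(18) -> [15, 1, 11, 12, 19, 18]
enqueue(10) -> [15, 1, 11, 12, 19, 18, 10]
dequeue() returns 15 -> [1, 11, 12, 19, 18, 10]
enqueue(23) -> [1, 11, 12, 19, 18, 10, 23]
Final queue (front to back): [1, 11, 12, 19, 18, 10, 23]


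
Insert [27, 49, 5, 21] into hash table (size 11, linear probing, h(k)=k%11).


Insertions: 27->slot 5; 49->slot 6; 5->slot 7; 21->slot 10
Table: [None, None, None, None, None, 27, 49, 5, None, None, 21]


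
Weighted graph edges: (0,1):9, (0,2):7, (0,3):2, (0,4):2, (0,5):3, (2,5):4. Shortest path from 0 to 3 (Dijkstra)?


Dijkstra from 0:
Distances: {0: 0, 1: 9, 2: 7, 3: 2, 4: 2, 5: 3}
Shortest distance to 3 = 2, path = [0, 3]


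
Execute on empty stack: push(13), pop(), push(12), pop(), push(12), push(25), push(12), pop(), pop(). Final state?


push(13) -> [13]
pop() returns 13 -> []
push(12) -> [12]
pop() returns 12 -> []
push(12) -> [12]
push(25) -> [12, 25]
push(12) -> [12, 25, 12]
pop() returns 12 -> [12, 25]
pop() returns 25 -> [12]
Final stack (bottom to top): [12]


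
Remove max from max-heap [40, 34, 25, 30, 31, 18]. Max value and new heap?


Max = 40
Replace root with last, heapify down
Resulting heap: [34, 31, 25, 30, 18]


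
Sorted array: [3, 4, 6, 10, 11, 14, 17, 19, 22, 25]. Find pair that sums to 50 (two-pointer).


Two pointers: lo=0, hi=9
No pair sums to 50


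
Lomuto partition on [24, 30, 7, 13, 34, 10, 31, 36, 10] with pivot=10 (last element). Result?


Elements <= 10 go left of pivot.
Result: [7, 10, 10, 13, 34, 30, 31, 36, 24], pivot at index 2


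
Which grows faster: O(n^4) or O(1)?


constant grows slower than quartic
O(1) is asymptotically smaller; O(n^4) grows faster


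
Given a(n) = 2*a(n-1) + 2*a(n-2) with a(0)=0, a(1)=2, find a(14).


Build bottom-up:
...a(12)=99840, a(13)=272768, a(14)=2*272768+2*99840=745216


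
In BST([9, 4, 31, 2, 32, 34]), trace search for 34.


BST root = 9
Search for 34: compare at each node
Path: [9, 31, 32, 34]


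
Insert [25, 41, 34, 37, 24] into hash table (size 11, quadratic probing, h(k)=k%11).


Insertions: 25->slot 3; 41->slot 8; 34->slot 1; 37->slot 4; 24->slot 2
Table: [None, 34, 24, 25, 37, None, None, None, 41, None, None]


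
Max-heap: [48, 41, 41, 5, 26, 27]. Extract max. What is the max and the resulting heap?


Max = 48
Replace root with last, heapify down
Resulting heap: [41, 27, 41, 5, 26]


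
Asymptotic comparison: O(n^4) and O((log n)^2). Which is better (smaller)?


polylogarithmic grows slower than quartic
O((log n)^2) is asymptotically smaller; O(n^4) grows faster


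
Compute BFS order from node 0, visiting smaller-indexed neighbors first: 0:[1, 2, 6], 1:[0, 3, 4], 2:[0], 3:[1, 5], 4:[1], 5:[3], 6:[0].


BFS queue: start with [0]
Visit order: [0, 1, 2, 6, 3, 4, 5]


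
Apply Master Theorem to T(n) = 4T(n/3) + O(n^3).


a=4, b=3, c=3. log_3(4)=1.262 < c=3. Case 3: O(n^c) = O(n^3)
Complexity: O(n^3)


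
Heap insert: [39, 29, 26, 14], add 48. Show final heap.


Append 48: [39, 29, 26, 14, 48]
Bubble up: swap idx 4(48) with idx 1(29); swap idx 1(48) with idx 0(39)
Result: [48, 39, 26, 14, 29]


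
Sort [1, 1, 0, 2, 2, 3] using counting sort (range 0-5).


Count array: [1, 2, 2, 1, 0, 0]
Reconstruct: [0, 1, 1, 2, 2, 3]


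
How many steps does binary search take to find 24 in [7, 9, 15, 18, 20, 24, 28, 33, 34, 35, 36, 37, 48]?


Search for 24:
[0,12] mid=6 arr[6]=28
[0,5] mid=2 arr[2]=15
[3,5] mid=4 arr[4]=20
[5,5] mid=5 arr[5]=24
Total: 4 comparisons


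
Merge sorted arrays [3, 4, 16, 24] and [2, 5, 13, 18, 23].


Compare heads, take smaller each step.
Merged: [2, 3, 4, 5, 13, 16, 18, 23, 24]


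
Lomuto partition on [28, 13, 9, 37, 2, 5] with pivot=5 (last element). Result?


Elements <= 5 go left of pivot.
Result: [2, 5, 9, 37, 28, 13], pivot at index 1


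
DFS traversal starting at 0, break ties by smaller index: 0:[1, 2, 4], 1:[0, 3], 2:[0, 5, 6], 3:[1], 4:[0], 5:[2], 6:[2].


DFS stack-based: start with [0]
Visit order: [0, 1, 3, 2, 5, 6, 4]


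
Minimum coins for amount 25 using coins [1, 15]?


dp[0]=0; dp[i]=1+min(dp[i-c] for c in coins)
...dp[20]=6, dp[21]=7, dp[22]=8, dp[23]=9, dp[24]=10, dp[25]=11
Minimum coins for 25 = 11


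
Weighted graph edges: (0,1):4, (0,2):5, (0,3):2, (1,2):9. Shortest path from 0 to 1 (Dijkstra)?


Dijkstra from 0:
Distances: {0: 0, 1: 4, 2: 5, 3: 2}
Shortest distance to 1 = 4, path = [0, 1]


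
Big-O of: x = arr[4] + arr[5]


Analysis: constant-time operation, no loop
Complexity: O(1)


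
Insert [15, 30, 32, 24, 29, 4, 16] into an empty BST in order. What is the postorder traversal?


Root = 15; build tree by BST insertion.
Postorder traversal: [4, 16, 29, 24, 32, 30, 15]


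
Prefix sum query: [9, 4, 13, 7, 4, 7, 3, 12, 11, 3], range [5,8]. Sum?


Prefix sums: [0, 9, 13, 26, 33, 37, 44, 47, 59, 70, 73]
Sum[5..8] = prefix[9] - prefix[5] = 70 - 37 = 33


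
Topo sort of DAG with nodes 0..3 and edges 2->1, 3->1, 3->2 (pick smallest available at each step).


Kahn's algorithm, process smallest node first
Order: [0, 3, 2, 1]


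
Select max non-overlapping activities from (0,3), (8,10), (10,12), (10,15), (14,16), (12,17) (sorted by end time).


Greedy: pick earliest-ending, then skip overlaps.
Selected (4 activities): [(0, 3), (8, 10), (10, 12), (14, 16)]


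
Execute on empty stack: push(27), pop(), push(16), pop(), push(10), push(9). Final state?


push(27) -> [27]
pop() returns 27 -> []
push(16) -> [16]
pop() returns 16 -> []
push(10) -> [10]
push(9) -> [10, 9]
Final stack (bottom to top): [10, 9]


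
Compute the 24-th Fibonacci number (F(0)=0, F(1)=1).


F(n)=F(n-1)+F(n-2)
...F(22)=17711, F(23)=28657, F(24)=46368


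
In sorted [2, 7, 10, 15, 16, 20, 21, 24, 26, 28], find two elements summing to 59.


Two pointers: lo=0, hi=9
No pair sums to 59


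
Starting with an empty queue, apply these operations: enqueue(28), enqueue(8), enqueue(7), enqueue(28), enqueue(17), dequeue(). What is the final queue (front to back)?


enqueue(28) -> [28]
enqueue(8) -> [28, 8]
enqueue(7) -> [28, 8, 7]
enqueue(28) -> [28, 8, 7, 28]
enqueue(17) -> [28, 8, 7, 28, 17]
dequeue() returns 28 -> [8, 7, 28, 17]
Final queue (front to back): [8, 7, 28, 17]


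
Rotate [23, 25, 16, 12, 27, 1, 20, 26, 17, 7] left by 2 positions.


Left rotate by 2: [16, 12, 27, 1, 20, 26, 17, 7, 23, 25]


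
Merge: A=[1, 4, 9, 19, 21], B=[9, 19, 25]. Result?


Compare heads, take smaller each step.
Merged: [1, 4, 9, 9, 19, 19, 21, 25]


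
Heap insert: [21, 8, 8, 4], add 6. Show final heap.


Append 6: [21, 8, 8, 4, 6]
Bubble up: no swaps needed
Result: [21, 8, 8, 4, 6]


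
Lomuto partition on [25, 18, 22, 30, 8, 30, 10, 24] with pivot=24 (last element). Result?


Elements <= 24 go left of pivot.
Result: [18, 22, 8, 10, 24, 30, 30, 25], pivot at index 4


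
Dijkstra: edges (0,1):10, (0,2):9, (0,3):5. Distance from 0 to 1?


Dijkstra from 0:
Distances: {0: 0, 1: 10, 2: 9, 3: 5}
Shortest distance to 1 = 10, path = [0, 1]


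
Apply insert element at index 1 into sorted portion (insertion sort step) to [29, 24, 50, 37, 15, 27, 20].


After one pass: [24, 29, 50, 37, 15, 27, 20]


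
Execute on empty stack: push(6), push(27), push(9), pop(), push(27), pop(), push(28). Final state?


push(6) -> [6]
push(27) -> [6, 27]
push(9) -> [6, 27, 9]
pop() returns 9 -> [6, 27]
push(27) -> [6, 27, 27]
pop() returns 27 -> [6, 27]
push(28) -> [6, 27, 28]
Final stack (bottom to top): [6, 27, 28]


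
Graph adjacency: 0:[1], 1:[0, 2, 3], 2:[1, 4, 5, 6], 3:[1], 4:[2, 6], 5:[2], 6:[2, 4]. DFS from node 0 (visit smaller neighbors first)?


DFS stack-based: start with [0]
Visit order: [0, 1, 2, 4, 6, 5, 3]


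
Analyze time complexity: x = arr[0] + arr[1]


Analysis: constant-time operation, no loop
Complexity: O(1)


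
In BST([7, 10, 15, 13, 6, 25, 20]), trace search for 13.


BST root = 7
Search for 13: compare at each node
Path: [7, 10, 15, 13]


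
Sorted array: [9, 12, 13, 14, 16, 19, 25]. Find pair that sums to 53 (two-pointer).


Two pointers: lo=0, hi=6
No pair sums to 53


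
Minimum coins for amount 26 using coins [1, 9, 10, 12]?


dp[0]=0; dp[i]=1+min(dp[i-c] for c in coins)
...dp[21]=2, dp[22]=2, dp[23]=3, dp[24]=2, dp[25]=3, dp[26]=4
Minimum coins for 26 = 4


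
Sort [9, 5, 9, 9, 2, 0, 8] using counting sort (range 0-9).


Count array: [1, 0, 1, 0, 0, 1, 0, 0, 1, 3]
Reconstruct: [0, 2, 5, 8, 9, 9, 9]


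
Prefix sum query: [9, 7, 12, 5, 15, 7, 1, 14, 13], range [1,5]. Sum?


Prefix sums: [0, 9, 16, 28, 33, 48, 55, 56, 70, 83]
Sum[1..5] = prefix[6] - prefix[1] = 55 - 9 = 46


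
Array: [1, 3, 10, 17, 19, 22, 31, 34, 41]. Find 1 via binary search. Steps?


Search for 1:
[0,8] mid=4 arr[4]=19
[0,3] mid=1 arr[1]=3
[0,0] mid=0 arr[0]=1
Total: 3 comparisons


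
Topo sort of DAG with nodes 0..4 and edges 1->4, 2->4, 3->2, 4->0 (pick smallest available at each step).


Kahn's algorithm, process smallest node first
Order: [1, 3, 2, 4, 0]


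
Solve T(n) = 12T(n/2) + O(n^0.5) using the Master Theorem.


a=12, b=2, c=0.5. log_2(12)=3.585 > c=0.5. Case 1: O(n^log_b(a)) = O(n^3.585)
Complexity: O(n^3.585)


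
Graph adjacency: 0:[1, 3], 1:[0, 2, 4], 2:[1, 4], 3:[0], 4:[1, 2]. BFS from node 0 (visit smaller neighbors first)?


BFS queue: start with [0]
Visit order: [0, 1, 3, 2, 4]


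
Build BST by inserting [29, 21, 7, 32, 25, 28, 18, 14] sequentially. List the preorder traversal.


Root = 29; build tree by BST insertion.
Preorder traversal: [29, 21, 7, 18, 14, 25, 28, 32]


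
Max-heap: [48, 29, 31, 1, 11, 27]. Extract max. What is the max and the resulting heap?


Max = 48
Replace root with last, heapify down
Resulting heap: [31, 29, 27, 1, 11]


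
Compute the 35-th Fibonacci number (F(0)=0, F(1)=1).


F(n)=F(n-1)+F(n-2)
...F(33)=3524578, F(34)=5702887, F(35)=9227465


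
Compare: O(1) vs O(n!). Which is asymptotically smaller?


constant grows slower than factorial
O(1) is asymptotically smaller; O(n!) grows faster


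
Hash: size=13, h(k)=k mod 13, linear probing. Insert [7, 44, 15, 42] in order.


Insertions: 7->slot 7; 44->slot 5; 15->slot 2; 42->slot 3
Table: [None, None, 15, 42, None, 44, None, 7, None, None, None, None, None]


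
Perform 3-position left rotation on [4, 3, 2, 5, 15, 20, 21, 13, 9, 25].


Left rotate by 3: [5, 15, 20, 21, 13, 9, 25, 4, 3, 2]


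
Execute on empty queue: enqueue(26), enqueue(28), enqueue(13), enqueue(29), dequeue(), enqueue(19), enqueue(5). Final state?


enqueue(26) -> [26]
enqueue(28) -> [26, 28]
enqueue(13) -> [26, 28, 13]
enqueue(29) -> [26, 28, 13, 29]
dequeue() returns 26 -> [28, 13, 29]
enqueue(19) -> [28, 13, 29, 19]
enqueue(5) -> [28, 13, 29, 19, 5]
Final queue (front to back): [28, 13, 29, 19, 5]


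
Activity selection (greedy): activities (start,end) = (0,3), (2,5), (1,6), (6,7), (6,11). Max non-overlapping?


Greedy: pick earliest-ending, then skip overlaps.
Selected (2 activities): [(0, 3), (6, 7)]


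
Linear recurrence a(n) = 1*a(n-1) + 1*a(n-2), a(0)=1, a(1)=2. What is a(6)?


Build bottom-up:
...a(4)=8, a(5)=13, a(6)=1*13+1*8=21


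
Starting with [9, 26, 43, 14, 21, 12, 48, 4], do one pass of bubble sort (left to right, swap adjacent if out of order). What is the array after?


After one pass: [9, 26, 14, 21, 12, 43, 4, 48]


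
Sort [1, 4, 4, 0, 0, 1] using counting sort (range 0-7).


Count array: [2, 2, 0, 0, 2, 0, 0, 0]
Reconstruct: [0, 0, 1, 1, 4, 4]


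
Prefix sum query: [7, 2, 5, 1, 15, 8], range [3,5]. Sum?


Prefix sums: [0, 7, 9, 14, 15, 30, 38]
Sum[3..5] = prefix[6] - prefix[3] = 38 - 14 = 24


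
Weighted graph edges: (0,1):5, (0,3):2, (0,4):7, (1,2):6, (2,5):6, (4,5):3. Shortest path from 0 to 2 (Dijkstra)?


Dijkstra from 0:
Distances: {0: 0, 1: 5, 2: 11, 3: 2, 4: 7, 5: 10}
Shortest distance to 2 = 11, path = [0, 1, 2]


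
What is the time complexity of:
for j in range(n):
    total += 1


Per nesting level: O(n) = O(n)
Complexity: O(n)


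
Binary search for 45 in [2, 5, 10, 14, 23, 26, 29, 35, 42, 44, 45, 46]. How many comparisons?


Search for 45:
[0,11] mid=5 arr[5]=26
[6,11] mid=8 arr[8]=42
[9,11] mid=10 arr[10]=45
Total: 3 comparisons


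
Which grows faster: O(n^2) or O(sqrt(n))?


sublinear grows slower than quadratic
O(sqrt(n)) is asymptotically smaller; O(n^2) grows faster


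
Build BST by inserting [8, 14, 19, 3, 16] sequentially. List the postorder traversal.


Root = 8; build tree by BST insertion.
Postorder traversal: [3, 16, 19, 14, 8]


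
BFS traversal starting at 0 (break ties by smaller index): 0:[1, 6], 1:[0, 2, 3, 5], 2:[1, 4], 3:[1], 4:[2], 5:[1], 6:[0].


BFS queue: start with [0]
Visit order: [0, 1, 6, 2, 3, 5, 4]


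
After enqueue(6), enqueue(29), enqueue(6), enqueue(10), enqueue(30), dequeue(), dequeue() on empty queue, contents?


enqueue(6) -> [6]
enqueue(29) -> [6, 29]
enqueue(6) -> [6, 29, 6]
enqueue(10) -> [6, 29, 6, 10]
enqueue(30) -> [6, 29, 6, 10, 30]
dequeue() returns 6 -> [29, 6, 10, 30]
dequeue() returns 29 -> [6, 10, 30]
Final queue (front to back): [6, 10, 30]


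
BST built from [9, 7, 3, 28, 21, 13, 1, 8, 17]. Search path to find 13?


BST root = 9
Search for 13: compare at each node
Path: [9, 28, 21, 13]


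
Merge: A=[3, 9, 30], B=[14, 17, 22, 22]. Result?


Compare heads, take smaller each step.
Merged: [3, 9, 14, 17, 22, 22, 30]


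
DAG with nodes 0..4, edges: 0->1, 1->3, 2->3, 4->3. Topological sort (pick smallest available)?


Kahn's algorithm, process smallest node first
Order: [0, 1, 2, 4, 3]


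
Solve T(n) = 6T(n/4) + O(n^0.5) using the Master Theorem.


a=6, b=4, c=0.5. log_4(6)=1.292 > c=0.5. Case 1: O(n^log_b(a)) = O(n^1.292)
Complexity: O(n^1.292)


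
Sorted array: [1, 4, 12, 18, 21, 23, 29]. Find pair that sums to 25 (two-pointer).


Two pointers: lo=0, hi=6
Found pair: (4, 21) summing to 25


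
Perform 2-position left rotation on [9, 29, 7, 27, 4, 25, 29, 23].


Left rotate by 2: [7, 27, 4, 25, 29, 23, 9, 29]


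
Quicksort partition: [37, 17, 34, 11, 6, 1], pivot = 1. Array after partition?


Elements <= 1 go left of pivot.
Result: [1, 17, 34, 11, 6, 37], pivot at index 0


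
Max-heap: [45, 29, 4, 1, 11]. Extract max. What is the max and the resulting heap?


Max = 45
Replace root with last, heapify down
Resulting heap: [29, 11, 4, 1]


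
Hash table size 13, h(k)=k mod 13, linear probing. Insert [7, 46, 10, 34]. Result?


Insertions: 7->slot 7; 46->slot 8; 10->slot 10; 34->slot 9
Table: [None, None, None, None, None, None, None, 7, 46, 34, 10, None, None]


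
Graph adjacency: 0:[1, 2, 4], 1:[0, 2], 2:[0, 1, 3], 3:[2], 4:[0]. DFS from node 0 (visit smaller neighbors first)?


DFS stack-based: start with [0]
Visit order: [0, 1, 2, 3, 4]


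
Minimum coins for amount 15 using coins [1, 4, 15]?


dp[0]=0; dp[i]=1+min(dp[i-c] for c in coins)
...dp[10]=4, dp[11]=5, dp[12]=3, dp[13]=4, dp[14]=5, dp[15]=1
Minimum coins for 15 = 1


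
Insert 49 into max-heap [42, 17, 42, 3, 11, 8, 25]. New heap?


Append 49: [42, 17, 42, 3, 11, 8, 25, 49]
Bubble up: swap idx 7(49) with idx 3(3); swap idx 3(49) with idx 1(17); swap idx 1(49) with idx 0(42)
Result: [49, 42, 42, 17, 11, 8, 25, 3]


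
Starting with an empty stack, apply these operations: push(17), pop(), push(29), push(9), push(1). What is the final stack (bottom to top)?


push(17) -> [17]
pop() returns 17 -> []
push(29) -> [29]
push(9) -> [29, 9]
push(1) -> [29, 9, 1]
Final stack (bottom to top): [29, 9, 1]


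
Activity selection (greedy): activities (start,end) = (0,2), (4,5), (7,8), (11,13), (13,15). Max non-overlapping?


Greedy: pick earliest-ending, then skip overlaps.
Selected (5 activities): [(0, 2), (4, 5), (7, 8), (11, 13), (13, 15)]


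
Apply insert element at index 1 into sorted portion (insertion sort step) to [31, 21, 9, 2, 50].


After one pass: [21, 31, 9, 2, 50]


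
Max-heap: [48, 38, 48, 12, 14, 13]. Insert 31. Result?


Append 31: [48, 38, 48, 12, 14, 13, 31]
Bubble up: no swaps needed
Result: [48, 38, 48, 12, 14, 13, 31]


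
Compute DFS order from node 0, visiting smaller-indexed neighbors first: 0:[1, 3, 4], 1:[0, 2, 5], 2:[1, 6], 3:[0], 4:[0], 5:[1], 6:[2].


DFS stack-based: start with [0]
Visit order: [0, 1, 2, 6, 5, 3, 4]


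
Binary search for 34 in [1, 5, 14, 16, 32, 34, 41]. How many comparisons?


Search for 34:
[0,6] mid=3 arr[3]=16
[4,6] mid=5 arr[5]=34
Total: 2 comparisons


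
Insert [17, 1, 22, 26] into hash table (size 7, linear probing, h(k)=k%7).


Insertions: 17->slot 3; 1->slot 1; 22->slot 2; 26->slot 5
Table: [None, 1, 22, 17, None, 26, None]


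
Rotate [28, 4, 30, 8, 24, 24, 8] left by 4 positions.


Left rotate by 4: [24, 24, 8, 28, 4, 30, 8]


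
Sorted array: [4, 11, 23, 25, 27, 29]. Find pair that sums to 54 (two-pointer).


Two pointers: lo=0, hi=5
Found pair: (25, 29) summing to 54


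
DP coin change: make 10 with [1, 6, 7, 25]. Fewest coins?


dp[0]=0; dp[i]=1+min(dp[i-c] for c in coins)
...dp[5]=5, dp[6]=1, dp[7]=1, dp[8]=2, dp[9]=3, dp[10]=4
Minimum coins for 10 = 4


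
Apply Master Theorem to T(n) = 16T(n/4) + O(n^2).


a=16, b=4, c=2. log_4(16)=2 = c=2. Case 2: O(n^c log n) = O(n^2 log n)
Complexity: O(n^2 log n)


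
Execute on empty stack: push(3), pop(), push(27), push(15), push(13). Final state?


push(3) -> [3]
pop() returns 3 -> []
push(27) -> [27]
push(15) -> [27, 15]
push(13) -> [27, 15, 13]
Final stack (bottom to top): [27, 15, 13]


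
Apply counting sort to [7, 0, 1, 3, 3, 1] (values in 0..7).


Count array: [1, 2, 0, 2, 0, 0, 0, 1]
Reconstruct: [0, 1, 1, 3, 3, 7]


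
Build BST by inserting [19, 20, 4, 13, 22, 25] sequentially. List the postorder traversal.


Root = 19; build tree by BST insertion.
Postorder traversal: [13, 4, 25, 22, 20, 19]


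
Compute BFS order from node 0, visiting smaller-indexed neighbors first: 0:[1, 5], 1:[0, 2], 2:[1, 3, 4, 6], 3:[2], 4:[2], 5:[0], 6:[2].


BFS queue: start with [0]
Visit order: [0, 1, 5, 2, 3, 4, 6]


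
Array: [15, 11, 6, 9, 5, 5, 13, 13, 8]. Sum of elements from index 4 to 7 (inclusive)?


Prefix sums: [0, 15, 26, 32, 41, 46, 51, 64, 77, 85]
Sum[4..7] = prefix[8] - prefix[4] = 77 - 41 = 36


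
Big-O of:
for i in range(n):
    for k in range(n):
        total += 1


Per nesting level: O(n) * O(n) = O(n^2)
Complexity: O(n^2)


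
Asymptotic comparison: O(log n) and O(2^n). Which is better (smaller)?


logarithmic grows slower than exponential
O(log n) is asymptotically smaller; O(2^n) grows faster


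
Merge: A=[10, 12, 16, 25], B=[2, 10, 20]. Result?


Compare heads, take smaller each step.
Merged: [2, 10, 10, 12, 16, 20, 25]


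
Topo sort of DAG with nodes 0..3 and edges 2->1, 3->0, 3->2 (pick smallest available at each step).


Kahn's algorithm, process smallest node first
Order: [3, 0, 2, 1]


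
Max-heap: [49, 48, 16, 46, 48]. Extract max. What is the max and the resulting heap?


Max = 49
Replace root with last, heapify down
Resulting heap: [48, 48, 16, 46]


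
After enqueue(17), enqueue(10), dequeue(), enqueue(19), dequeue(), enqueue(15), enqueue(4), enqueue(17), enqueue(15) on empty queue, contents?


enqueue(17) -> [17]
enqueue(10) -> [17, 10]
dequeue() returns 17 -> [10]
enqueue(19) -> [10, 19]
dequeue() returns 10 -> [19]
enqueue(15) -> [19, 15]
enqueue(4) -> [19, 15, 4]
enqueue(17) -> [19, 15, 4, 17]
enqueue(15) -> [19, 15, 4, 17, 15]
Final queue (front to back): [19, 15, 4, 17, 15]


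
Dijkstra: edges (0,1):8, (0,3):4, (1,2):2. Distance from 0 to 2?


Dijkstra from 0:
Distances: {0: 0, 1: 8, 2: 10, 3: 4}
Shortest distance to 2 = 10, path = [0, 1, 2]


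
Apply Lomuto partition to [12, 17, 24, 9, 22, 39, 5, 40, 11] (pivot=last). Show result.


Elements <= 11 go left of pivot.
Result: [9, 5, 11, 12, 22, 39, 17, 40, 24], pivot at index 2


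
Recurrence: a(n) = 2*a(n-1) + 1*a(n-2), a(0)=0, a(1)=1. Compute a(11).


Build bottom-up:
...a(9)=985, a(10)=2378, a(11)=2*2378+1*985=5741


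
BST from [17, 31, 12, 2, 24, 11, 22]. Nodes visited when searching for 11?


BST root = 17
Search for 11: compare at each node
Path: [17, 12, 2, 11]


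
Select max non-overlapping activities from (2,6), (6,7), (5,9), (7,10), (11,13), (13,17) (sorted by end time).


Greedy: pick earliest-ending, then skip overlaps.
Selected (5 activities): [(2, 6), (6, 7), (7, 10), (11, 13), (13, 17)]


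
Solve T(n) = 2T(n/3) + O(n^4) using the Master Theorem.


a=2, b=3, c=4. log_3(2)=0.631 < c=4. Case 3: O(n^c) = O(n^4)
Complexity: O(n^4)


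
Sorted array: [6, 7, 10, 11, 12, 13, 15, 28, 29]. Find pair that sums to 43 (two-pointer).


Two pointers: lo=0, hi=8
Found pair: (15, 28) summing to 43


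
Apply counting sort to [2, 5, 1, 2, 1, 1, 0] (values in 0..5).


Count array: [1, 3, 2, 0, 0, 1]
Reconstruct: [0, 1, 1, 1, 2, 2, 5]


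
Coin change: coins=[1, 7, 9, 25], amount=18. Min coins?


dp[0]=0; dp[i]=1+min(dp[i-c] for c in coins)
...dp[13]=5, dp[14]=2, dp[15]=3, dp[16]=2, dp[17]=3, dp[18]=2
Minimum coins for 18 = 2


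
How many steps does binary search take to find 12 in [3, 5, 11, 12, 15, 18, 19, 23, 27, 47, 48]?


Search for 12:
[0,10] mid=5 arr[5]=18
[0,4] mid=2 arr[2]=11
[3,4] mid=3 arr[3]=12
Total: 3 comparisons


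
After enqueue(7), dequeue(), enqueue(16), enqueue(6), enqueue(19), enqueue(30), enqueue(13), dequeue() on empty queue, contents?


enqueue(7) -> [7]
dequeue() returns 7 -> []
enqueue(16) -> [16]
enqueue(6) -> [16, 6]
enqueue(19) -> [16, 6, 19]
enqueue(30) -> [16, 6, 19, 30]
enqueue(13) -> [16, 6, 19, 30, 13]
dequeue() returns 16 -> [6, 19, 30, 13]
Final queue (front to back): [6, 19, 30, 13]


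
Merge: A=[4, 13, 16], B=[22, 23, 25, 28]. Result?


Compare heads, take smaller each step.
Merged: [4, 13, 16, 22, 23, 25, 28]


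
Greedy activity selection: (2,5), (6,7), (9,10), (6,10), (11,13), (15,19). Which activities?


Greedy: pick earliest-ending, then skip overlaps.
Selected (5 activities): [(2, 5), (6, 7), (9, 10), (11, 13), (15, 19)]


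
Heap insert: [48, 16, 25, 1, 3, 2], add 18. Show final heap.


Append 18: [48, 16, 25, 1, 3, 2, 18]
Bubble up: no swaps needed
Result: [48, 16, 25, 1, 3, 2, 18]


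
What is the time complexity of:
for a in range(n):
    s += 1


Per nesting level: O(n) = O(n)
Complexity: O(n)


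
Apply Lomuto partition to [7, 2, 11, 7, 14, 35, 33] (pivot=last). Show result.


Elements <= 33 go left of pivot.
Result: [7, 2, 11, 7, 14, 33, 35], pivot at index 5


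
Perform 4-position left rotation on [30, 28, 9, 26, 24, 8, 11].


Left rotate by 4: [24, 8, 11, 30, 28, 9, 26]


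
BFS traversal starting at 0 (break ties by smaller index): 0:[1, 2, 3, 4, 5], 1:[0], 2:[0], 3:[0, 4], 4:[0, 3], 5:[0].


BFS queue: start with [0]
Visit order: [0, 1, 2, 3, 4, 5]


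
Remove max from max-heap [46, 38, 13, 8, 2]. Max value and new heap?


Max = 46
Replace root with last, heapify down
Resulting heap: [38, 8, 13, 2]


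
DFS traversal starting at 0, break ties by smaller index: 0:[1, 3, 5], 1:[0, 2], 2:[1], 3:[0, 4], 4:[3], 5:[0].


DFS stack-based: start with [0]
Visit order: [0, 1, 2, 3, 4, 5]


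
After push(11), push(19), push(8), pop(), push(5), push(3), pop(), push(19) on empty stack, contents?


push(11) -> [11]
push(19) -> [11, 19]
push(8) -> [11, 19, 8]
pop() returns 8 -> [11, 19]
push(5) -> [11, 19, 5]
push(3) -> [11, 19, 5, 3]
pop() returns 3 -> [11, 19, 5]
push(19) -> [11, 19, 5, 19]
Final stack (bottom to top): [11, 19, 5, 19]


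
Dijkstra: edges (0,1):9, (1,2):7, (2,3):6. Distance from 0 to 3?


Dijkstra from 0:
Distances: {0: 0, 1: 9, 2: 16, 3: 22}
Shortest distance to 3 = 22, path = [0, 1, 2, 3]


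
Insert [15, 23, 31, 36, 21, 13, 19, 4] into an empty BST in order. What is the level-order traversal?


Root = 15; build tree by BST insertion.
Level-Order traversal: [15, 13, 23, 4, 21, 31, 19, 36]


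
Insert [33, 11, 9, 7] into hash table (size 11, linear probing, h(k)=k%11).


Insertions: 33->slot 0; 11->slot 1; 9->slot 9; 7->slot 7
Table: [33, 11, None, None, None, None, None, 7, None, 9, None]


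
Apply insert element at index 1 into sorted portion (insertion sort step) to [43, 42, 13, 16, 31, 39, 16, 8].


After one pass: [42, 43, 13, 16, 31, 39, 16, 8]


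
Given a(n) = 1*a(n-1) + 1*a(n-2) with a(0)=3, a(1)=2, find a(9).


Build bottom-up:
...a(7)=50, a(8)=81, a(9)=1*81+1*50=131


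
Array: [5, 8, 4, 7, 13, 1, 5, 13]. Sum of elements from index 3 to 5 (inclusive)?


Prefix sums: [0, 5, 13, 17, 24, 37, 38, 43, 56]
Sum[3..5] = prefix[6] - prefix[3] = 38 - 17 = 21


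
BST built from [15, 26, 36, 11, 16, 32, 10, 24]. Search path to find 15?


BST root = 15
Search for 15: compare at each node
Path: [15]


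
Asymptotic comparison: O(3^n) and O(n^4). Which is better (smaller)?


quartic grows slower than exponential (base 3)
O(n^4) is asymptotically smaller; O(3^n) grows faster


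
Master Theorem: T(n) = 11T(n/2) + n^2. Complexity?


a=11, b=2, c=2. log_2(11)=3.459 > c=2. Case 1: O(n^log_b(a)) = O(n^3.459)
Complexity: O(n^3.459)


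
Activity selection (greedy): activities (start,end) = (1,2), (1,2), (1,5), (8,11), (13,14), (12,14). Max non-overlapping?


Greedy: pick earliest-ending, then skip overlaps.
Selected (3 activities): [(1, 2), (8, 11), (13, 14)]


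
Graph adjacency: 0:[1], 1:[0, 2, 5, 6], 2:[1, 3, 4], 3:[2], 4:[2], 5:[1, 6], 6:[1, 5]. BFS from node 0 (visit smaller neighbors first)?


BFS queue: start with [0]
Visit order: [0, 1, 2, 5, 6, 3, 4]


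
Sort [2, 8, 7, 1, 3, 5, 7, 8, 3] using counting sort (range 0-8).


Count array: [0, 1, 1, 2, 0, 1, 0, 2, 2]
Reconstruct: [1, 2, 3, 3, 5, 7, 7, 8, 8]


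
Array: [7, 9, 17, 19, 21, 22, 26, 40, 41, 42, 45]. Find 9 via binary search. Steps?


Search for 9:
[0,10] mid=5 arr[5]=22
[0,4] mid=2 arr[2]=17
[0,1] mid=0 arr[0]=7
[1,1] mid=1 arr[1]=9
Total: 4 comparisons


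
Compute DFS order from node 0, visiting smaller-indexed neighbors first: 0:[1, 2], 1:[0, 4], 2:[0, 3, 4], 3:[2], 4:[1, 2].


DFS stack-based: start with [0]
Visit order: [0, 1, 4, 2, 3]


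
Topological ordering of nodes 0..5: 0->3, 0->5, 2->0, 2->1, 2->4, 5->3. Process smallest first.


Kahn's algorithm, process smallest node first
Order: [2, 0, 1, 4, 5, 3]


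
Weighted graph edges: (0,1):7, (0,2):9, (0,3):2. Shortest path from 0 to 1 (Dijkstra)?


Dijkstra from 0:
Distances: {0: 0, 1: 7, 2: 9, 3: 2}
Shortest distance to 1 = 7, path = [0, 1]


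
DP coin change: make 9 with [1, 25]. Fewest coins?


dp[0]=0; dp[i]=1+min(dp[i-c] for c in coins)
...dp[4]=4, dp[5]=5, dp[6]=6, dp[7]=7, dp[8]=8, dp[9]=9
Minimum coins for 9 = 9


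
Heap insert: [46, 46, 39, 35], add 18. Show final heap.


Append 18: [46, 46, 39, 35, 18]
Bubble up: no swaps needed
Result: [46, 46, 39, 35, 18]


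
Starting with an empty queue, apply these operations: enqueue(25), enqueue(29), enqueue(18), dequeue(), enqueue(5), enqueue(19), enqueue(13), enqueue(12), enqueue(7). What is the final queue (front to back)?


enqueue(25) -> [25]
enqueue(29) -> [25, 29]
enqueue(18) -> [25, 29, 18]
dequeue() returns 25 -> [29, 18]
enqueue(5) -> [29, 18, 5]
enqueue(19) -> [29, 18, 5, 19]
enqueue(13) -> [29, 18, 5, 19, 13]
enqueue(12) -> [29, 18, 5, 19, 13, 12]
enqueue(7) -> [29, 18, 5, 19, 13, 12, 7]
Final queue (front to back): [29, 18, 5, 19, 13, 12, 7]


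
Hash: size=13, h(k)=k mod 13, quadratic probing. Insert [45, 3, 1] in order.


Insertions: 45->slot 6; 3->slot 3; 1->slot 1
Table: [None, 1, None, 3, None, None, 45, None, None, None, None, None, None]


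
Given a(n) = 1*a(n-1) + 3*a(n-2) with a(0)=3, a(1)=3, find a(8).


Build bottom-up:
...a(6)=291, a(7)=651, a(8)=1*651+3*291=1524


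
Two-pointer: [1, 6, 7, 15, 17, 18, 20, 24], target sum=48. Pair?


Two pointers: lo=0, hi=7
No pair sums to 48


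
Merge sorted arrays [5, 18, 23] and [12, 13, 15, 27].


Compare heads, take smaller each step.
Merged: [5, 12, 13, 15, 18, 23, 27]


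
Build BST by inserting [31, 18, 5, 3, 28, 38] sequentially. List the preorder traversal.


Root = 31; build tree by BST insertion.
Preorder traversal: [31, 18, 5, 3, 28, 38]


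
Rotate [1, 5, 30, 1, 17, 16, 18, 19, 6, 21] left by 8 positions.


Left rotate by 8: [6, 21, 1, 5, 30, 1, 17, 16, 18, 19]


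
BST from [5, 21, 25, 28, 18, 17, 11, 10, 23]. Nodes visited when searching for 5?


BST root = 5
Search for 5: compare at each node
Path: [5]


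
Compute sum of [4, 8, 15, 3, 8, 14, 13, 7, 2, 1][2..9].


Prefix sums: [0, 4, 12, 27, 30, 38, 52, 65, 72, 74, 75]
Sum[2..9] = prefix[10] - prefix[2] = 75 - 12 = 63


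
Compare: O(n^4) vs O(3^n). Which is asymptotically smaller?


quartic grows slower than exponential (base 3)
O(n^4) is asymptotically smaller; O(3^n) grows faster


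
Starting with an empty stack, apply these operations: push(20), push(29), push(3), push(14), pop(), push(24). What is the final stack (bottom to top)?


push(20) -> [20]
push(29) -> [20, 29]
push(3) -> [20, 29, 3]
push(14) -> [20, 29, 3, 14]
pop() returns 14 -> [20, 29, 3]
push(24) -> [20, 29, 3, 24]
Final stack (bottom to top): [20, 29, 3, 24]


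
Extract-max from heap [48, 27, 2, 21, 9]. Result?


Max = 48
Replace root with last, heapify down
Resulting heap: [27, 21, 2, 9]


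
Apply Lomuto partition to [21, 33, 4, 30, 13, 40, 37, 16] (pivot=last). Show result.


Elements <= 16 go left of pivot.
Result: [4, 13, 16, 30, 33, 40, 37, 21], pivot at index 2


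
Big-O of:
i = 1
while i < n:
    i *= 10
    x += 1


Per nesting level: O(log n) = O(log n)
Complexity: O(log n)


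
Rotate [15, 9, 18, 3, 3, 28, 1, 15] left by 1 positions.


Left rotate by 1: [9, 18, 3, 3, 28, 1, 15, 15]


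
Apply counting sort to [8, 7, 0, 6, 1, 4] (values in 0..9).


Count array: [1, 1, 0, 0, 1, 0, 1, 1, 1, 0]
Reconstruct: [0, 1, 4, 6, 7, 8]
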